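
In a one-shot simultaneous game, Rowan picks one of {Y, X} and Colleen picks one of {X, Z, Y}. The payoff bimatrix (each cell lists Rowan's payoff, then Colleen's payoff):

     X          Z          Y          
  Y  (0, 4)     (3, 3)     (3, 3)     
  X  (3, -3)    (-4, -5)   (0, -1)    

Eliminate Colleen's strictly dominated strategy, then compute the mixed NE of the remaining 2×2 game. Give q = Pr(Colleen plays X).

q = 1/2

Colleen's strategy Z is strictly dominated by X: 4 > 3 and -3 > -5. Eliminate Z.
Colleen's mix must leave Rowan indifferent between Y and X.
  Rowan's payoff from Y: q·0 + (1−q)·3 = -3q + 3
  Rowan's payoff from X: q·3 + (1−q)·0 = 3q
  -3q + 3 = 3q  ⇒  -6q = -3  ⇒  q = 1/2.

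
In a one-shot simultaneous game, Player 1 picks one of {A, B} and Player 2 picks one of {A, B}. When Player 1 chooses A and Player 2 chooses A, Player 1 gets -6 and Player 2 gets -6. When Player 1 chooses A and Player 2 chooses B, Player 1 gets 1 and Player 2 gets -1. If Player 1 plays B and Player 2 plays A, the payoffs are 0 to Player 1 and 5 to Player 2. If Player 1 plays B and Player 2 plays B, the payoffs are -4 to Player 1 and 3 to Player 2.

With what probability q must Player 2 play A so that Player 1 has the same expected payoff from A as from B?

For Player 1 to be willing to mix, Player 1 must be indifferent between A and B, which pins down Player 2's mix.
  Player 1's expected payoff from A: q·(-6) + (1−q)·1 = -7q + 1
  Player 1's expected payoff from B: q·0 + (1−q)·(-4) = 4q - 4
  -7q + 1 = 4q - 4  ⇒  -11q = -5  ⇒  q = 5/11.

q = 5/11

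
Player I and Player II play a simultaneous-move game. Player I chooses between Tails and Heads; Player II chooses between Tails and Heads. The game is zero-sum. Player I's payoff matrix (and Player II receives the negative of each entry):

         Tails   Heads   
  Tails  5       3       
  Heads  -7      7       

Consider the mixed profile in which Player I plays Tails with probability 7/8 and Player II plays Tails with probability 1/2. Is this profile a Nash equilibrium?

No

Given Player II's mix q = 1/2, Player I's payoff from Tails is 4 but from Heads is 0. Player I strictly prefers Tails, so Player I would not mix.
So the proposed profile is not a Nash equilibrium.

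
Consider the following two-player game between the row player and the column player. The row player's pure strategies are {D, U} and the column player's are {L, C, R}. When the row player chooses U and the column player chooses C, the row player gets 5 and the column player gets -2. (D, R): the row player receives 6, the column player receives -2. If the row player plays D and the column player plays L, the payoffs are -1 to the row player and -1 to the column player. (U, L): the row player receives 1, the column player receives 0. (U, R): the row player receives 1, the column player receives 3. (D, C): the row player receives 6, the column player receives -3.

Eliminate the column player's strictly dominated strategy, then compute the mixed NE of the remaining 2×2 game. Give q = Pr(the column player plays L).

The column player's strategy C is strictly dominated by L: -1 > -3 and 0 > -2. Eliminate C.
The row player's indifference between D and U determines the column player's mixing probability q:
  the row player's payoff from D: q·(-1) + (1−q)·6 = -7q + 6
  the row player's payoff from U: q·1 + (1−q)·1 = 1
  -7q + 6 = 1  ⇒  -7q = -5  ⇒  q = 5/7.

q = 5/7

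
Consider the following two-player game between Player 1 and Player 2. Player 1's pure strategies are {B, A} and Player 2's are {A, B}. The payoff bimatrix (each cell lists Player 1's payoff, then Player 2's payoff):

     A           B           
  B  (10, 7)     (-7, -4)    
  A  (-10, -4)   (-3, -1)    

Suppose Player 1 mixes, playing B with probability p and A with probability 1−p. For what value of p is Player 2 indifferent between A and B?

p = 3/14

For Player 2 to be willing to mix, Player 2 must be indifferent between A and B, which pins down Player 1's mix.
  Player 2's payoff to A: p·7 + (1−p)·(-4) = 11p - 4
  Player 2's payoff to B: p·(-4) + (1−p)·(-1) = -3p - 1
  11p - 4 = -3p - 1  ⇒  14p = 3  ⇒  p = 3/14.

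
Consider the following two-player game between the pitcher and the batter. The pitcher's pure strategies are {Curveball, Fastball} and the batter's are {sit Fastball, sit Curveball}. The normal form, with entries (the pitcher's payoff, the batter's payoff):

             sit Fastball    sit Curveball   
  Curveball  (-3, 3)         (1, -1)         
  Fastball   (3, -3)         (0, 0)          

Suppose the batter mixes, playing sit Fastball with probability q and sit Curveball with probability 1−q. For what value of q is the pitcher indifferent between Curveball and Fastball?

In a mixed equilibrium the pitcher is indifferent between Curveball and Fastball; this condition fixes q.
  the pitcher's expected payoff from Curveball: q·(-3) + (1−q)·1 = -4q + 1
  the pitcher's expected payoff from Fastball: q·3 + (1−q)·0 = 3q
  -4q + 1 = 3q  ⇒  -7q = -1  ⇒  q = 1/7.

q = 1/7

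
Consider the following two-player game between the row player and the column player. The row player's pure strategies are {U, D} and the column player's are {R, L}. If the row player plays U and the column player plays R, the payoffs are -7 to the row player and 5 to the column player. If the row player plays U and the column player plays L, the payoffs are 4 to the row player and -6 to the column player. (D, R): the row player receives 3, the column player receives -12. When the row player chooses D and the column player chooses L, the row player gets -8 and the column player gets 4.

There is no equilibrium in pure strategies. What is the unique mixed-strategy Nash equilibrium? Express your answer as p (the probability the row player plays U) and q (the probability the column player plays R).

p = 16/27, q = 6/11

The column player's indifference between R and L determines the row player's mixing probability p:
  the column player's expected payoff from R: p·5 + (1−p)·(-12) = 17p - 12
  the column player's expected payoff from L: p·(-6) + (1−p)·4 = -10p + 4
  17p - 12 = -10p + 4  ⇒  27p = 16  ⇒  p = 16/27.
For the row player to be willing to mix, the row player must be indifferent between U and D, which pins down the column player's mix.
  the row player's expected payoff from U: q·(-7) + (1−q)·4 = -11q + 4
  the row player's expected payoff from D: q·3 + (1−q)·(-8) = 11q - 8
  -11q + 4 = 11q - 8  ⇒  -22q = -12  ⇒  q = 6/11.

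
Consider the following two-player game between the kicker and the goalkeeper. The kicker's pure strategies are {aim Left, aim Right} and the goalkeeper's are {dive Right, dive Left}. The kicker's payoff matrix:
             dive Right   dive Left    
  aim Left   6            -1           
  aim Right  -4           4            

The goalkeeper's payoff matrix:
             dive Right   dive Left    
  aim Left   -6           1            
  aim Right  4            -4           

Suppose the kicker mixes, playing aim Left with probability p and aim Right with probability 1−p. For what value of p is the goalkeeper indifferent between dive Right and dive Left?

For the goalkeeper to be willing to mix, the goalkeeper must be indifferent between dive Right and dive Left, which pins down the kicker's mix.
  the goalkeeper's payoff from dive Right: p·(-6) + (1−p)·4 = -10p + 4
  the goalkeeper's payoff from dive Left: p·1 + (1−p)·(-4) = 5p - 4
  -10p + 4 = 5p - 4  ⇒  -15p = -8  ⇒  p = 8/15.

p = 8/15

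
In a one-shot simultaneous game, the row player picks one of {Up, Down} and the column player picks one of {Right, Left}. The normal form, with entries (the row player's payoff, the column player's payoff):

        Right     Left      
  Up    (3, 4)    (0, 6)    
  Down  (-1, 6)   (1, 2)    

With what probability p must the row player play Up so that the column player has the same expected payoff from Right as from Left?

p = 2/3

The row player's mix must leave the column player indifferent between Right and Left.
  the column player's payoff to Right: p·4 + (1−p)·6 = -2p + 6
  the column player's payoff to Left: p·6 + (1−p)·2 = 4p + 2
  -2p + 6 = 4p + 2  ⇒  -6p = -4  ⇒  p = 2/3.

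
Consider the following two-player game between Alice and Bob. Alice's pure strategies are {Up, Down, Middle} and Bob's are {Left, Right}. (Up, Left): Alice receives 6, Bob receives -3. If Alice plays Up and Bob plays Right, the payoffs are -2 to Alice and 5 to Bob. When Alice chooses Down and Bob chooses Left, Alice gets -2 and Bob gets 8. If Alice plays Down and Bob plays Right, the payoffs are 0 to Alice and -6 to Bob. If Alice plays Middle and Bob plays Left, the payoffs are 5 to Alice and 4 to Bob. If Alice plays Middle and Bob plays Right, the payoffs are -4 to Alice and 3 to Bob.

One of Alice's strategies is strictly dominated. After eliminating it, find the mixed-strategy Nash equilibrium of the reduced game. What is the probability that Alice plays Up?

p = 7/11

Alice's strategy Middle is strictly dominated by Up: 6 > 5 and -2 > -4. Eliminate Middle.
Bob's indifference between Left and Right determines Alice's mixing probability p:
  Bob's payoff to Left: p·(-3) + (1−p)·8 = -11p + 8
  Bob's payoff to Right: p·5 + (1−p)·(-6) = 11p - 6
  -11p + 8 = 11p - 6  ⇒  -22p = -14  ⇒  p = 7/11.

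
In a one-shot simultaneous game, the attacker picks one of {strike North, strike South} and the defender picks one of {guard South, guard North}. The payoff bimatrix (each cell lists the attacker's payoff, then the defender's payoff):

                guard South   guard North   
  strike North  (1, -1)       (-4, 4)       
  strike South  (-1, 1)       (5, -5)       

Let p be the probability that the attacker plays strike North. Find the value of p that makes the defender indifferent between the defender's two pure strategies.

p = 6/11

The defender's indifference between guard South and guard North determines the attacker's mixing probability p:
  the defender's payoff to guard South: p·(-1) + (1−p)·1 = -2p + 1
  the defender's payoff to guard North: p·4 + (1−p)·(-5) = 9p - 5
  -2p + 1 = 9p - 5  ⇒  -11p = -6  ⇒  p = 6/11.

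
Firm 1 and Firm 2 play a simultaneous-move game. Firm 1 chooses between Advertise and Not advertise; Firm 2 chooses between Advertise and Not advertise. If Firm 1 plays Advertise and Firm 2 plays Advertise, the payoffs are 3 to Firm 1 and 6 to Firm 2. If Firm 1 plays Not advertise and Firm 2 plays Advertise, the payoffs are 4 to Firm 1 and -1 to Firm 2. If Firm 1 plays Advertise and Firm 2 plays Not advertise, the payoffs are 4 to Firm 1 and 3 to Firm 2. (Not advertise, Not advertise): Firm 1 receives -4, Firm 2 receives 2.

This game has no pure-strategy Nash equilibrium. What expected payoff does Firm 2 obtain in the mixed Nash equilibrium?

Set Firm 2's expected payoff from Advertise equal to that from Not advertise:
  Firm 2's expected payoff from Advertise: p·6 + (1−p)·(-1) = 7p - 1
  Firm 2's expected payoff from Not advertise: p·3 + (1−p)·2 = p + 2
  7p - 1 = p + 2  ⇒  6p = 3  ⇒  p = 1/2.
At equilibrium Firm 2 is indifferent across columns, so Firm 2's payoff equals the payoff from Advertise: (1/2)·6 + (1/2)·(-1) = 5/2.

5/2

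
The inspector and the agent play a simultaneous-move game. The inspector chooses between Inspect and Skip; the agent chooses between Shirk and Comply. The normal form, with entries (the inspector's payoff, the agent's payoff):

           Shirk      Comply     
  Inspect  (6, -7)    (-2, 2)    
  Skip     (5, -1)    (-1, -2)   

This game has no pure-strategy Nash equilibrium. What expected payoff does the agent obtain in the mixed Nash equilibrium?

-8/5

For the agent to be willing to mix, the agent must be indifferent between Shirk and Comply, which pins down the inspector's mix.
  the agent's payoff from Shirk: p·(-7) + (1−p)·(-1) = -6p - 1
  the agent's payoff from Comply: p·2 + (1−p)·(-2) = 4p - 2
  -6p - 1 = 4p - 2  ⇒  -10p = -1  ⇒  p = 1/10.
At equilibrium the agent is indifferent across columns, so the agent's payoff equals the payoff from Shirk: (1/10)·(-7) + (9/10)·(-1) = -8/5.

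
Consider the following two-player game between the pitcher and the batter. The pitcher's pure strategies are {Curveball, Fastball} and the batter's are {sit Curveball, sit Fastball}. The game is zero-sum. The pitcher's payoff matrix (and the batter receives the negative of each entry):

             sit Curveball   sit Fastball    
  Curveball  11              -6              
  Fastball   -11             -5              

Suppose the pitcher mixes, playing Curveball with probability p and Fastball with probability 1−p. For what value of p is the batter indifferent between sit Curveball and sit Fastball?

For the batter to be willing to mix, the batter must be indifferent between sit Curveball and sit Fastball, which pins down the pitcher's mix.
  the batter's payoff from sit Curveball: p·(-11) + (1−p)·11 = -22p + 11
  the batter's payoff from sit Fastball: p·6 + (1−p)·5 = p + 5
  -22p + 11 = p + 5  ⇒  -23p = -6  ⇒  p = 6/23.

p = 6/23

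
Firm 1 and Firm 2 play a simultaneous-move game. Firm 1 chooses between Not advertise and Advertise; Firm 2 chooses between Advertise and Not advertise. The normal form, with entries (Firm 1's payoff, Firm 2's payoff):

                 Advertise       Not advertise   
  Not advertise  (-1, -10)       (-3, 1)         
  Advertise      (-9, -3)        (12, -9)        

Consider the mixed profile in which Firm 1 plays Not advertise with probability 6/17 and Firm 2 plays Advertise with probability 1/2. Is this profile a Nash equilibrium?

Given Firm 2's mix q = 1/2, Firm 1's payoff from Not advertise is -2 but from Advertise is 3/2. Firm 1 strictly prefers Advertise, so Firm 1 would not mix.
So the proposed profile is not a Nash equilibrium.

No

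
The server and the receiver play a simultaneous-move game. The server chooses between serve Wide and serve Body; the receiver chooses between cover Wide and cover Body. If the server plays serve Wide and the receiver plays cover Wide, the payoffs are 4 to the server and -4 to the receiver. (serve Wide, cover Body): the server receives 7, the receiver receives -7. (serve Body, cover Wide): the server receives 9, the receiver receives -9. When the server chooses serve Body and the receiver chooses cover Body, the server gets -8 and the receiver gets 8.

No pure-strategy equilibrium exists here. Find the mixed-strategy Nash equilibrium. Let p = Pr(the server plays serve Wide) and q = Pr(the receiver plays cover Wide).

In a mixed equilibrium the receiver is indifferent between cover Wide and cover Body; this condition fixes p.
  the receiver's expected payoff from cover Wide: p·(-4) + (1−p)·(-9) = 5p - 9
  the receiver's expected payoff from cover Body: p·(-7) + (1−p)·8 = -15p + 8
  5p - 9 = -15p + 8  ⇒  20p = 17  ⇒  p = 17/20.
For the server to be willing to mix, the server must be indifferent between serve Wide and serve Body, which pins down the receiver's mix.
  the server's expected payoff from serve Wide: q·4 + (1−q)·7 = -3q + 7
  the server's expected payoff from serve Body: q·9 + (1−q)·(-8) = 17q - 8
  -3q + 7 = 17q - 8  ⇒  -20q = -15  ⇒  q = 3/4.

p = 17/20, q = 3/4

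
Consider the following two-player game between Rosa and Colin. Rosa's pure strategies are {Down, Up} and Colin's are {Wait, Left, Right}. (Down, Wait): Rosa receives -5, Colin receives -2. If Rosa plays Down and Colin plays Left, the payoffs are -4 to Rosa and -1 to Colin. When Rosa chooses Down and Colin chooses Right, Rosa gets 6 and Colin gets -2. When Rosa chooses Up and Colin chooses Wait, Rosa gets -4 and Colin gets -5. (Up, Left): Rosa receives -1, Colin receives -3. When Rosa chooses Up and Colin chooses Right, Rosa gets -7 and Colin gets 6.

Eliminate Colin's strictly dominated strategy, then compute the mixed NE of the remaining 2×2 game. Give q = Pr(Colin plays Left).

Colin's strategy Wait is strictly dominated by Left: -1 > -2 and -3 > -5. Eliminate Wait.
Rosa's indifference between Down and Up determines Colin's mixing probability q:
  Rosa's payoff to Down: q·(-4) + (1−q)·6 = -10q + 6
  Rosa's payoff to Up: q·(-1) + (1−q)·(-7) = 6q - 7
  -10q + 6 = 6q - 7  ⇒  -16q = -13  ⇒  q = 13/16.

q = 13/16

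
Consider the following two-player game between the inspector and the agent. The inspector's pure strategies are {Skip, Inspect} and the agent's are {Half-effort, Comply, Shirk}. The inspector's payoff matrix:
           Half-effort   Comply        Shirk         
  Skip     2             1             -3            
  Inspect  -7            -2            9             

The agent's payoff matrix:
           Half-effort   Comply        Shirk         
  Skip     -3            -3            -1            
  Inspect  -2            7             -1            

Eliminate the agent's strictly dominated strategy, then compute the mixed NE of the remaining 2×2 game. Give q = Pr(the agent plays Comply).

q = 4/5

The agent's strategy Half-effort is strictly dominated by Shirk: -1 > -3 and -1 > -2. Eliminate Half-effort.
Set the inspector's expected payoff from Skip equal to that from Inspect:
  the inspector's expected payoff from Skip: q·1 + (1−q)·(-3) = 4q - 3
  the inspector's expected payoff from Inspect: q·(-2) + (1−q)·9 = -11q + 9
  4q - 3 = -11q + 9  ⇒  15q = 12  ⇒  q = 4/5.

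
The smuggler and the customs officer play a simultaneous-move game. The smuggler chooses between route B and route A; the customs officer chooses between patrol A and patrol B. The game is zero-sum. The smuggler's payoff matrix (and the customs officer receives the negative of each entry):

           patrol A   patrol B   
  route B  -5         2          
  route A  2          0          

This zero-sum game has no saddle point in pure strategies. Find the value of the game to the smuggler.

In a mixed equilibrium the smuggler is indifferent between route B and route A; this condition fixes q.
  the smuggler's expected payoff from route B: q·(-5) + (1−q)·2 = -7q + 2
  the smuggler's expected payoff from route A: q·2 + (1−q)·0 = 2q
  -7q + 2 = 2q  ⇒  -9q = -2  ⇒  q = 2/9.
The value is the smuggler's expected payoff against this mix (using route B): (2/9)·(-5) + (7/9)·2 = 4/9.

v = 4/9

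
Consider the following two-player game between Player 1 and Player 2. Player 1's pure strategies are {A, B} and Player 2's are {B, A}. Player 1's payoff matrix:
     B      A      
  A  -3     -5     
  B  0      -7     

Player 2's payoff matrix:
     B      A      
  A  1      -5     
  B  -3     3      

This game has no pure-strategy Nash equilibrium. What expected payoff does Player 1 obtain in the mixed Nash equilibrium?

-21/5

Player 1's indifference between A and B determines Player 2's mixing probability q:
  Player 1's payoff from A: q·(-3) + (1−q)·(-5) = 2q - 5
  Player 1's payoff from B: q·0 + (1−q)·(-7) = 7q - 7
  2q - 5 = 7q - 7  ⇒  -5q = -2  ⇒  q = 2/5.
At equilibrium Player 1 is indifferent across rows, so Player 1's payoff equals the payoff from A: (2/5)·(-3) + (3/5)·(-5) = -21/5.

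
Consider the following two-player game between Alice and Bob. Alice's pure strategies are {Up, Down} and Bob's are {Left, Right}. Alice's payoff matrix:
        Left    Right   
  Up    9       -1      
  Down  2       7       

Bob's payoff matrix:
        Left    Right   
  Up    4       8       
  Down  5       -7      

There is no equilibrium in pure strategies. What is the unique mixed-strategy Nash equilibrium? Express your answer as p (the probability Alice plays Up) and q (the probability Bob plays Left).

p = 3/4, q = 8/15

For Bob to be willing to mix, Bob must be indifferent between Left and Right, which pins down Alice's mix.
  Bob's payoff to Left: p·4 + (1−p)·5 = -p + 5
  Bob's payoff to Right: p·8 + (1−p)·(-7) = 15p - 7
  -p + 5 = 15p - 7  ⇒  -16p = -12  ⇒  p = 3/4.
Set Alice's expected payoff from Up equal to that from Down:
  Alice's payoff to Up: q·9 + (1−q)·(-1) = 10q - 1
  Alice's payoff to Down: q·2 + (1−q)·7 = -5q + 7
  10q - 1 = -5q + 7  ⇒  15q = 8  ⇒  q = 8/15.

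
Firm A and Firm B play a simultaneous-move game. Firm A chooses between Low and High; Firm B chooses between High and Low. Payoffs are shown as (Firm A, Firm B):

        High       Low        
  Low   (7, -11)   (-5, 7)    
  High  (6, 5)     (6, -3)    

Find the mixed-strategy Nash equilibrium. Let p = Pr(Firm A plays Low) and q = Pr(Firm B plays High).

Firm A's mix must leave Firm B indifferent between High and Low.
  Firm B's expected payoff from High: p·(-11) + (1−p)·5 = -16p + 5
  Firm B's expected payoff from Low: p·7 + (1−p)·(-3) = 10p - 3
  -16p + 5 = 10p - 3  ⇒  -26p = -8  ⇒  p = 4/13.
Firm B's mix must leave Firm A indifferent between Low and High.
  Firm A's expected payoff from Low: q·7 + (1−q)·(-5) = 12q - 5
  Firm A's expected payoff from High: q·6 + (1−q)·6 = 6
  12q - 5 = 6  ⇒  12q = 11  ⇒  q = 11/12.

p = 4/13, q = 11/12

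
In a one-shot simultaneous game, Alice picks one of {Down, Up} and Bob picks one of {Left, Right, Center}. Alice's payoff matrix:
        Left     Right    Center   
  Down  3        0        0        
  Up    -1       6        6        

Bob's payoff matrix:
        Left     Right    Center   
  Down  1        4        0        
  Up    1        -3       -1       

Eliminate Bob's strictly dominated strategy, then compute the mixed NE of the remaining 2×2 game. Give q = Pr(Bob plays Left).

Bob's strategy Center is strictly dominated by Left: 1 > 0 and 1 > -1. Eliminate Center.
Alice's indifference between Down and Up determines Bob's mixing probability q:
  Alice's payoff from Down: q·3 + (1−q)·0 = 3q
  Alice's payoff from Up: q·(-1) + (1−q)·6 = -7q + 6
  3q = -7q + 6  ⇒  10q = 6  ⇒  q = 3/5.

q = 3/5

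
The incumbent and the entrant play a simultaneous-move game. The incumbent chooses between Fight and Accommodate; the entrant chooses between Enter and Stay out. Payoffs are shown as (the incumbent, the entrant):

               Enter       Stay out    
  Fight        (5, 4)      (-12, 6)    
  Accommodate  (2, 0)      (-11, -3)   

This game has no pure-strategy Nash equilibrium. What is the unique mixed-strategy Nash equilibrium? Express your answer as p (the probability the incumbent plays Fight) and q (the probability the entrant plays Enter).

The incumbent's mix must leave the entrant indifferent between Enter and Stay out.
  the entrant's expected payoff from Enter: p·4 + (1−p)·0 = 4p
  the entrant's expected payoff from Stay out: p·6 + (1−p)·(-3) = 9p - 3
  4p = 9p - 3  ⇒  -5p = -3  ⇒  p = 3/5.
Set the incumbent's expected payoff from Fight equal to that from Accommodate:
  the incumbent's expected payoff from Fight: q·5 + (1−q)·(-12) = 17q - 12
  the incumbent's expected payoff from Accommodate: q·2 + (1−q)·(-11) = 13q - 11
  17q - 12 = 13q - 11  ⇒  4q = 1  ⇒  q = 1/4.

p = 3/5, q = 1/4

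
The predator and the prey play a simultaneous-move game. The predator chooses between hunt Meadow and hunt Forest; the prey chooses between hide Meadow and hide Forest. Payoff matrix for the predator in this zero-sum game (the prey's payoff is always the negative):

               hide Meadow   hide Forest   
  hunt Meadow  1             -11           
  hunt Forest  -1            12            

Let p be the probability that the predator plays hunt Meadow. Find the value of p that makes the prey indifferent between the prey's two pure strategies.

p = 13/25

The predator's mix must leave the prey indifferent between hide Meadow and hide Forest.
  the prey's payoff to hide Meadow: p·(-1) + (1−p)·1 = -2p + 1
  the prey's payoff to hide Forest: p·11 + (1−p)·(-12) = 23p - 12
  -2p + 1 = 23p - 12  ⇒  -25p = -13  ⇒  p = 13/25.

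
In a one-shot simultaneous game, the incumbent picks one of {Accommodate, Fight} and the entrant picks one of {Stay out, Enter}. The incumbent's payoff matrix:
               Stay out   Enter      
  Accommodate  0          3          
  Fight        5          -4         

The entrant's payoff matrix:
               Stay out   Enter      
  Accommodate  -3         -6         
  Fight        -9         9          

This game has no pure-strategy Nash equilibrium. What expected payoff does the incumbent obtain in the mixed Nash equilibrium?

5/4

Set the incumbent's expected payoff from Accommodate equal to that from Fight:
  the incumbent's payoff from Accommodate: q·0 + (1−q)·3 = -3q + 3
  the incumbent's payoff from Fight: q·5 + (1−q)·(-4) = 9q - 4
  -3q + 3 = 9q - 4  ⇒  -12q = -7  ⇒  q = 7/12.
At equilibrium the incumbent is indifferent across rows, so the incumbent's payoff equals the payoff from Accommodate: (7/12)·0 + (5/12)·3 = 5/4.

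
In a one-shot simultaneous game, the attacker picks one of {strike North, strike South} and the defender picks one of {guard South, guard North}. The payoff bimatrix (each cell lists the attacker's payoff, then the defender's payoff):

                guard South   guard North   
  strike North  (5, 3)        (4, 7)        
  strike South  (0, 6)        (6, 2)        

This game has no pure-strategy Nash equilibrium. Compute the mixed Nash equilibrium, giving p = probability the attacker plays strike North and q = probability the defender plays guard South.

The defender's indifference between guard South and guard North determines the attacker's mixing probability p:
  the defender's payoff from guard South: p·3 + (1−p)·6 = -3p + 6
  the defender's payoff from guard North: p·7 + (1−p)·2 = 5p + 2
  -3p + 6 = 5p + 2  ⇒  -8p = -4  ⇒  p = 1/2.
Set the attacker's expected payoff from strike North equal to that from strike South:
  the attacker's expected payoff from strike North: q·5 + (1−q)·4 = q + 4
  the attacker's expected payoff from strike South: q·0 + (1−q)·6 = -6q + 6
  q + 4 = -6q + 6  ⇒  7q = 2  ⇒  q = 2/7.

p = 1/2, q = 2/7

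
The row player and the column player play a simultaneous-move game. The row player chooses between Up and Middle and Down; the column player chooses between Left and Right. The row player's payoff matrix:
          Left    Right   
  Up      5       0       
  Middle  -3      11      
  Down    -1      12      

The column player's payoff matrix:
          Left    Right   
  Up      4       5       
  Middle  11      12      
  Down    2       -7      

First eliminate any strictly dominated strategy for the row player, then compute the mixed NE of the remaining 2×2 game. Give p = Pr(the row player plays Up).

p = 9/10

The row player's strategy Middle is strictly dominated by Down: -1 > -3 and 12 > 11. Eliminate Middle.
In a mixed equilibrium the column player is indifferent between Left and Right; this condition fixes p.
  the column player's payoff to Left: p·4 + (1−p)·2 = 2p + 2
  the column player's payoff to Right: p·5 + (1−p)·(-7) = 12p - 7
  2p + 2 = 12p - 7  ⇒  -10p = -9  ⇒  p = 9/10.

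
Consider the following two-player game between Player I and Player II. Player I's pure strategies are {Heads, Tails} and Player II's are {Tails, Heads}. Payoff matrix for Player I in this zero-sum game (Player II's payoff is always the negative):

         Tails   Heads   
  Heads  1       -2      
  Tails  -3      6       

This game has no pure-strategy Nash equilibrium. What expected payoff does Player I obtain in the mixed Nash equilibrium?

In a mixed equilibrium Player I is indifferent between Heads and Tails; this condition fixes q.
  Player I's payoff to Heads: q·1 + (1−q)·(-2) = 3q - 2
  Player I's payoff to Tails: q·(-3) + (1−q)·6 = -9q + 6
  3q - 2 = -9q + 6  ⇒  12q = 8  ⇒  q = 2/3.
At equilibrium Player I is indifferent across rows, so Player I's payoff equals the payoff from Heads: (2/3)·1 + (1/3)·(-2) = 0.

0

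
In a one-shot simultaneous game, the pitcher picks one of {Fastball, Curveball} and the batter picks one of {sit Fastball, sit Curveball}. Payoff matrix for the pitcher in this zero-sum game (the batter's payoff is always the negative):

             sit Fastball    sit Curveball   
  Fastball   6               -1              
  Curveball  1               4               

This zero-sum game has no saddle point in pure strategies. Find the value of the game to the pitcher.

v = 5/2

The batter's mix must leave the pitcher indifferent between Fastball and Curveball.
  the pitcher's expected payoff from Fastball: q·6 + (1−q)·(-1) = 7q - 1
  the pitcher's expected payoff from Curveball: q·1 + (1−q)·4 = -3q + 4
  7q - 1 = -3q + 4  ⇒  10q = 5  ⇒  q = 1/2.
The value is the pitcher's expected payoff against this mix (using Fastball): (1/2)·6 + (1/2)·(-1) = 5/2.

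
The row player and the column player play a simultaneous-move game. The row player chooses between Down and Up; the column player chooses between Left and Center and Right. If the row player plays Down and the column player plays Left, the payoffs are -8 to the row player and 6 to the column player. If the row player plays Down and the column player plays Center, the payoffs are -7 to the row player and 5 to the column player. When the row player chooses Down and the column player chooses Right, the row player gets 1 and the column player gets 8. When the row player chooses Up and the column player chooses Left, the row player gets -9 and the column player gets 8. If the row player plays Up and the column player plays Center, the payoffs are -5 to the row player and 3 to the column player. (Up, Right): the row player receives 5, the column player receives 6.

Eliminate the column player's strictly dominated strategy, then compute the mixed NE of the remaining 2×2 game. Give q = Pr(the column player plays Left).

q = 4/5

The column player's strategy Center is strictly dominated by Right: 8 > 5 and 6 > 3. Eliminate Center.
Set the row player's expected payoff from Down equal to that from Up:
  the row player's payoff to Down: q·(-8) + (1−q)·1 = -9q + 1
  the row player's payoff to Up: q·(-9) + (1−q)·5 = -14q + 5
  -9q + 1 = -14q + 5  ⇒  5q = 4  ⇒  q = 4/5.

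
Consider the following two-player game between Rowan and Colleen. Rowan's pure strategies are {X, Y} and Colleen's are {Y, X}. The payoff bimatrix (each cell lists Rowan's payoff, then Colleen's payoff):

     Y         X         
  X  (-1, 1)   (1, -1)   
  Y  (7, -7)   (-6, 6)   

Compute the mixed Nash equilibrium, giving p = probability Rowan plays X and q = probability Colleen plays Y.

p = 13/15, q = 7/15

For Colleen to be willing to mix, Colleen must be indifferent between Y and X, which pins down Rowan's mix.
  Colleen's payoff from Y: p·1 + (1−p)·(-7) = 8p - 7
  Colleen's payoff from X: p·(-1) + (1−p)·6 = -7p + 6
  8p - 7 = -7p + 6  ⇒  15p = 13  ⇒  p = 13/15.
For Rowan to be willing to mix, Rowan must be indifferent between X and Y, which pins down Colleen's mix.
  Rowan's expected payoff from X: q·(-1) + (1−q)·1 = -2q + 1
  Rowan's expected payoff from Y: q·7 + (1−q)·(-6) = 13q - 6
  -2q + 1 = 13q - 6  ⇒  -15q = -7  ⇒  q = 7/15.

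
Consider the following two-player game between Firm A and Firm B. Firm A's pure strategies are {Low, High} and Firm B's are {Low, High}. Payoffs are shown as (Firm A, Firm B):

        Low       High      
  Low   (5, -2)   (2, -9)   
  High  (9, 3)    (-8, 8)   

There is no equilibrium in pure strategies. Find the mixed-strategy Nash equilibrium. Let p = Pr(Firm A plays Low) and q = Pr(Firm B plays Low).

For Firm B to be willing to mix, Firm B must be indifferent between Low and High, which pins down Firm A's mix.
  Firm B's payoff from Low: p·(-2) + (1−p)·3 = -5p + 3
  Firm B's payoff from High: p·(-9) + (1−p)·8 = -17p + 8
  -5p + 3 = -17p + 8  ⇒  12p = 5  ⇒  p = 5/12.
Set Firm A's expected payoff from Low equal to that from High:
  Firm A's payoff from Low: q·5 + (1−q)·2 = 3q + 2
  Firm A's payoff from High: q·9 + (1−q)·(-8) = 17q - 8
  3q + 2 = 17q - 8  ⇒  -14q = -10  ⇒  q = 5/7.

p = 5/12, q = 5/7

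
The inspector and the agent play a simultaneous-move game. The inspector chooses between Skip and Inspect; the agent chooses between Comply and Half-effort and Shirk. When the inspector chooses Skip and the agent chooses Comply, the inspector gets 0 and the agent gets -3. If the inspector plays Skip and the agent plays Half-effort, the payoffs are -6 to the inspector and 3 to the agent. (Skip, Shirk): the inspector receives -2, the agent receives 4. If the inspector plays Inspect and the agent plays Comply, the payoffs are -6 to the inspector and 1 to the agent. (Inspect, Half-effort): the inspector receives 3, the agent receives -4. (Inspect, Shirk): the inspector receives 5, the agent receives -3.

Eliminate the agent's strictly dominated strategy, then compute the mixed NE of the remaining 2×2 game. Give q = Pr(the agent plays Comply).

q = 7/13

The agent's strategy Half-effort is strictly dominated by Shirk: 4 > 3 and -3 > -4. Eliminate Half-effort.
The agent's mix must leave the inspector indifferent between Skip and Inspect.
  the inspector's payoff from Skip: q·0 + (1−q)·(-2) = 2q - 2
  the inspector's payoff from Inspect: q·(-6) + (1−q)·5 = -11q + 5
  2q - 2 = -11q + 5  ⇒  13q = 7  ⇒  q = 7/13.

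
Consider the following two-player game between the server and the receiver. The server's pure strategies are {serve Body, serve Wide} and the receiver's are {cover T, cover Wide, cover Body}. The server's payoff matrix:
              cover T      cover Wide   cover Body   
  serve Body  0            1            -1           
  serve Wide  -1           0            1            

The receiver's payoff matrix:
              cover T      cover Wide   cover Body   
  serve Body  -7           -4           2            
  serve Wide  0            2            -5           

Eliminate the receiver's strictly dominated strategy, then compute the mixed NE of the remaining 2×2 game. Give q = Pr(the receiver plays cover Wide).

The receiver's strategy cover T is strictly dominated by cover Wide: -4 > -7 and 2 > 0. Eliminate cover T.
In a mixed equilibrium the server is indifferent between serve Body and serve Wide; this condition fixes q.
  the server's payoff from serve Body: q·1 + (1−q)·(-1) = 2q - 1
  the server's payoff from serve Wide: q·0 + (1−q)·1 = -q + 1
  2q - 1 = -q + 1  ⇒  3q = 2  ⇒  q = 2/3.

q = 2/3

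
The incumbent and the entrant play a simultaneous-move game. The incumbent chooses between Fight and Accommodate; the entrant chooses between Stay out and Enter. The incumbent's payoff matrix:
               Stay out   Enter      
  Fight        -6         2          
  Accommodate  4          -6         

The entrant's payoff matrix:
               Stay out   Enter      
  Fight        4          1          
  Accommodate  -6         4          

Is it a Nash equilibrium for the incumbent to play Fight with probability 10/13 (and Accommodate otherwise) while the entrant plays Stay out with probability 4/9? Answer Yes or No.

Yes

Check the entrant's indifference given the incumbent's mix p = 10/13:
  payoff from Stay out = 22/13; payoff from Enter = 22/13 — equal.
Check the incumbent's indifference given the entrant's mix q = 4/9:
  payoff from Fight = -14/9; payoff from Accommodate = -14/9 — equal.
Both players are indifferent, so neither can profitably deviate.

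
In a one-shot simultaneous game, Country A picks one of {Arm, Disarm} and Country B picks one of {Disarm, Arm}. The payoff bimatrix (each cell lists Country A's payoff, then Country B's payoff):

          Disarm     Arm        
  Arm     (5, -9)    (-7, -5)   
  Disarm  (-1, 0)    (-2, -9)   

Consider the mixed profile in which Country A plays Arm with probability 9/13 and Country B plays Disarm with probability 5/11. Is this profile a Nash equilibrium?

Check Country B's indifference given Country A's mix p = 9/13:
  payoff from Disarm = -81/13; payoff from Arm = -81/13 — equal.
Check Country A's indifference given Country B's mix q = 5/11:
  payoff from Arm = -17/11; payoff from Disarm = -17/11 — equal.
Both players are indifferent, so neither can profitably deviate.

Yes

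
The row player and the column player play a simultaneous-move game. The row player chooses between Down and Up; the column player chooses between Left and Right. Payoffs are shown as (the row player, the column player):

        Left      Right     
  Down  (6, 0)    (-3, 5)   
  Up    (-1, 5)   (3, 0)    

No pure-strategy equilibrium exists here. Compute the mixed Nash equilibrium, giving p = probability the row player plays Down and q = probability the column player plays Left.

p = 1/2, q = 6/13

For the column player to be willing to mix, the column player must be indifferent between Left and Right, which pins down the row player's mix.
  the column player's expected payoff from Left: p·0 + (1−p)·5 = -5p + 5
  the column player's expected payoff from Right: p·5 + (1−p)·0 = 5p
  -5p + 5 = 5p  ⇒  -10p = -5  ⇒  p = 1/2.
The column player's mix must leave the row player indifferent between Down and Up.
  the row player's payoff from Down: q·6 + (1−q)·(-3) = 9q - 3
  the row player's payoff from Up: q·(-1) + (1−q)·3 = -4q + 3
  9q - 3 = -4q + 3  ⇒  13q = 6  ⇒  q = 6/13.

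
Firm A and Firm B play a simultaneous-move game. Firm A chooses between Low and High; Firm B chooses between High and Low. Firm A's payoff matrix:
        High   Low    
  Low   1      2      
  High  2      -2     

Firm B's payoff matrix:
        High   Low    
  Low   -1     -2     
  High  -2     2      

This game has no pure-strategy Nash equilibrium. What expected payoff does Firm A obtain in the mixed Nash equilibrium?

Firm A's indifference between Low and High determines Firm B's mixing probability q:
  Firm A's payoff to Low: q·1 + (1−q)·2 = -q + 2
  Firm A's payoff to High: q·2 + (1−q)·(-2) = 4q - 2
  -q + 2 = 4q - 2  ⇒  -5q = -4  ⇒  q = 4/5.
At equilibrium Firm A is indifferent across rows, so Firm A's payoff equals the payoff from Low: (4/5)·1 + (1/5)·2 = 6/5.

6/5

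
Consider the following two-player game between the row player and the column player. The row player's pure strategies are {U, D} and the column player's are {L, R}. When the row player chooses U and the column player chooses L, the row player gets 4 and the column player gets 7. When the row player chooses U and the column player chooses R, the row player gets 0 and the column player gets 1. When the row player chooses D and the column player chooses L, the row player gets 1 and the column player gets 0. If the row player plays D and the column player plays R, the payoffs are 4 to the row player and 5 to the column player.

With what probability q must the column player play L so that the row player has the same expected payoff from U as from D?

q = 4/7

The column player's mix must leave the row player indifferent between U and D.
  the row player's expected payoff from U: q·4 + (1−q)·0 = 4q
  the row player's expected payoff from D: q·1 + (1−q)·4 = -3q + 4
  4q = -3q + 4  ⇒  7q = 4  ⇒  q = 4/7.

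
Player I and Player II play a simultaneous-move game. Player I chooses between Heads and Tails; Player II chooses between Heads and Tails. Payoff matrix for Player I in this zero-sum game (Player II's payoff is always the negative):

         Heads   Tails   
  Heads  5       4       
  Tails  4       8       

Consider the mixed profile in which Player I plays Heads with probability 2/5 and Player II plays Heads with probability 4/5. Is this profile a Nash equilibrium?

No

Given Player I's mix p = 2/5, Player II's payoff from Heads is -22/5 but from Tails is -32/5. Player II strictly prefers Heads, so Player II would not mix.
So the proposed profile is not a Nash equilibrium.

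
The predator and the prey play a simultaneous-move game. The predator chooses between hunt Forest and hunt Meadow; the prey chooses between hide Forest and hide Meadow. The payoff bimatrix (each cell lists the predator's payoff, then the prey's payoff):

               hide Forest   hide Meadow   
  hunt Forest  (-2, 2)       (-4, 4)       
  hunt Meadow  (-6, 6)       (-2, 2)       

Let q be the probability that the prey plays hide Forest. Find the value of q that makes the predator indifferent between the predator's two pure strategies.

The prey's mix must leave the predator indifferent between hunt Forest and hunt Meadow.
  the predator's payoff to hunt Forest: q·(-2) + (1−q)·(-4) = 2q - 4
  the predator's payoff to hunt Meadow: q·(-6) + (1−q)·(-2) = -4q - 2
  2q - 4 = -4q - 2  ⇒  6q = 2  ⇒  q = 1/3.

q = 1/3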